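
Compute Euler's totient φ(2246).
φ is multiplicative, with φ(p^e) = p^e − p^(e−1). Factorise 2246 = 2 · 1123. Then
  φ(2246) = (2 − 1) · (1123 − 1) = 1 · 1122 = 1122.

Final answer: φ(2246) = 1122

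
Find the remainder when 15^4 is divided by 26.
3

Use repeated squaring. Binary(4) = 100. Walk through the bits of the exponent 4 left-to-right: at each bit after the leading one, square the running value, then multiply by 15 if the bit is 1 (always reducing mod 26):
  bit 1 = 1 (leading): start with 15.
  bit 2 = 0: square 15^2 = 225 ≡ 17 (mod 26).
  bit 3 = 0: square 17^2 = 289 ≡ 3 (mod 26).
Final value: 15^4 ≡ 3 (mod 26).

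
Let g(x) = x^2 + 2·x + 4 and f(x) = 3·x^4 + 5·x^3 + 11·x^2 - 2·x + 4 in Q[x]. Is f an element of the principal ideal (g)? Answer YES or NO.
In Q[x] the ideal (g) consists of all multiples of g, so f ∈ (g) iff g | f, i.e. iff the remainder of f on division by g is 0. Divide f by g (g is monic, so eliminate the leading term of the running remainder at each step):
  leading term 3·x^4: subtract (3·x^2)·g(x) = 3·x^4 + 6·x^3 + 12·x^2, leaving -x^3 - x^2 - 2·x + 4
  leading term -x^3: subtract (-x)·g(x) = -x^3 - 2·x^2 - 4·x, leaving x^2 + 2·x + 4
  leading term x^2: subtract (1)·g(x) = x^2 + 2·x + 4, leaving 0
The remainder is 0, so f(x) = g(x) · h(x) with h(x) = 3·x^2 - x + 1. Hence g | f, i.e. f ∈ (g).

Final answer: YES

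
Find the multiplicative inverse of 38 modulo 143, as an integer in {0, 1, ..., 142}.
38^(−1) ≡ 64 (mod 143)

Apply the extended Euclidean algorithm to (143, 38), tracking rows (r, s, t) with s·143 + t·38 = r. Each division r_prev = q·r_cur + r_new produces the new row as (previous row) − q·(current row):
  row A: (143, 1, 0)   [1·143 + 0·38 = 143]
  row B: (38, 0, 1)   [0·143 + 1·38 = 38]
  143 = 3·38 + 29   → row C = row A − 3·row B = (29, 1, −3)   [check: 1·143 − 3·38 = 29]
  38 = 1·29 + 9   → row D = row B − 1·row C = (9, −1, 4)   [check: −1·143 + 4·38 = 9]
  29 = 3·9 + 2   → row E = row C − 3·row D = (2, 4, −15)   [check: 4·143 − 15·38 = 2]
  9 = 4·2 + 1   → row F = row D − 4·row E = (1, −17, 64)   [check: −17·143 + 64·38 = 1]
  2 = 2·1 + 0   → remainder 0, stop. gcd = 1 (last nonzero row F).
The gcd is 1, so 38 is invertible mod 143. The last nonzero row gives −17·143 + 64·38 = 1, so t = 64. So 38^(−1) ≡ 64 (mod 143). Verify: 38 · 64 = 2432 ≡ 1 (mod 143). ✓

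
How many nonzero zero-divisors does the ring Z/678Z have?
Z/678Z has 453 nonzero zero-divisors

In Z/678Z each nonzero element is either a unit (gcd with 678 is 1) or a zero-divisor (gcd > 1). The number of units is φ(678): factorise 678 = 2 · 3 · 113, so φ(678) = (2 − 1) · (3 − 1) · (113 − 1) = 1 · 2 · 112 = 224. The nonzero elements number 678 − 1 = 677. Hence the nonzero zero-divisors number 677 − 224 = 453.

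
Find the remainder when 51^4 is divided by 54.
27

Use repeated squaring. Binary(4) = 100. Walk through the bits of the exponent 4 left-to-right: at each bit after the leading one, square the running value, then multiply by 51 if the bit is 1 (always reducing mod 54):
  bit 1 = 1 (leading): start with 51.
  bit 2 = 0: square 51^2 = 2601 ≡ 9 (mod 54).
  bit 3 = 0: square 9^2 = 81 ≡ 27 (mod 54).
Final value: 51^4 ≡ 27 (mod 54).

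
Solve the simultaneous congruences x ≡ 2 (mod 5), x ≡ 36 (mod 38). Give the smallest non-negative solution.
The moduli 5, 38 are pairwise coprime, so by the CRT there is a unique solution mod 5·38 = 190.
Solve by successive substitution. Start with x ≡ 2 (mod 5).
  Combine with x ≡ 36 (mod 38): write x = 2 + 5·t and require 2 + 5·t ≡ 36 (mod 38), i.e. 5·t ≡ 36 − 2 ≡ 34 (mod 38). Since 5^(−1) ≡ 23 (mod 38), t ≡ 23·34 ≡ 22 (mod 38). So x ≡ 2 + 5·22 = 112 (mod 190).
Unique solution in [0, 190): x = 112.

Final answer: x ≡ 112 (mod 190); the representative in [0, 190) is 112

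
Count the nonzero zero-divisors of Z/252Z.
Z/252Z has 179 nonzero zero-divisors

In Z/252Z each nonzero element is either a unit (gcd with 252 is 1) or a zero-divisor (gcd > 1). The number of units is φ(252): factorise 252 = 2^2 · 3^2 · 7, so φ(252) = (2^2 − 2^1) · (3^2 − 3^1) · (7 − 1) = 2 · 6 · 6 = 72. The nonzero elements number 252 − 1 = 251. Hence the nonzero zero-divisors number 251 − 72 = 179.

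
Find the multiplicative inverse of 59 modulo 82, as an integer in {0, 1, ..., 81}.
59^(−1) ≡ 57 (mod 82)

Apply the extended Euclidean algorithm to (82, 59), tracking rows (r, s, t) with s·82 + t·59 = r. Each division r_prev = q·r_cur + r_new produces the new row as (previous row) − q·(current row):
  row A: (82, 1, 0)   [1·82 + 0·59 = 82]
  row B: (59, 0, 1)   [0·82 + 1·59 = 59]
  82 = 1·59 + 23   → row C = row A − 1·row B = (23, 1, −1)   [check: 1·82 − 1·59 = 23]
  59 = 2·23 + 13   → row D = row B − 2·row C = (13, −2, 3)   [check: −2·82 + 3·59 = 13]
  23 = 1·13 + 10   → row E = row C − 1·row D = (10, 3, −4)   [check: 3·82 − 4·59 = 10]
  13 = 1·10 + 3   → row F = row D − 1·row E = (3, −5, 7)   [check: −5·82 + 7·59 = 3]
  10 = 3·3 + 1   → row G = row E − 3·row F = (1, 18, −25)   [check: 18·82 − 25·59 = 1]
  3 = 3·1 + 0   → remainder 0, stop. gcd = 1 (last nonzero row G).
The gcd is 1, so 59 is invertible mod 82. The last nonzero row gives 18·82 − 25·59 = 1, so t = −25. So 59^(−1) ≡ −25 ≡ 57 (mod 82). Verify: 59 · 57 = 3363 ≡ 1 (mod 82). ✓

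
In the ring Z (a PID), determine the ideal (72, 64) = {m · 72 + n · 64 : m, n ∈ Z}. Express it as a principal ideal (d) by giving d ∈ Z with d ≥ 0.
(72, 64) = (8); d = 8

In the PID Z, (a, b) is generated by gcd(a, b). Compute gcd(72, 64) with the extended Euclidean algorithm, tracking rows (r, s, t) with s·72 + t·64 = r:
  row A: (72, 1, 0)   [1·72 + 0·64 = 72]
  row B: (64, 0, 1)   [0·72 + 1·64 = 64]
  72 = 1·64 + 8   → row C = row A − 1·row B = (8, 1, −1)   [check: 1·72 − 1·64 = 8]
  64 = 8·8 + 0   → remainder 0, stop. gcd = 8 (last nonzero row C).
So gcd(72, 64) = 8, with Bézout identity 1·72 − 1·64 = 8. Containment (⊇): the Bézout identity exhibits 8 as an element of (72, 64), giving (8) ⊆ (72, 64). Containment (⊆): since 8 | 72 and 8 | 64 (72 = 8·9, 64 = 8·8), every Z-linear combination of 72 and 64 is divisible by 8, so (72, 64) ⊆ (8). Therefore (72, 64) = (8), d = 8.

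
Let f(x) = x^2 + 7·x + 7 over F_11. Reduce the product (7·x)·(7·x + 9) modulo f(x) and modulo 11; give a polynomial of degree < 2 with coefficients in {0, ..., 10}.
Multiply as integer polynomials: a · b = 49·x^2 + 63·x. Reducing coefficients mod 11: a · b ≡ 5·x^2 + 8·x. Now divide by f(x) = x^2 + 7·x + 7 in F_11[x], eliminating the leading term at each step:
  leading term 5·x^2: subtract (5)·f(x) = 5·x^2 + 2·x + 2, leaving 6·x + 9 (coefficients mod 11)
The degree is now < 2, so this is the remainder. Hence a · b ≡ 6·x + 9 in F_11[x]/(f).

Final answer: a · b ≡ 6·x + 9 (mod f(x))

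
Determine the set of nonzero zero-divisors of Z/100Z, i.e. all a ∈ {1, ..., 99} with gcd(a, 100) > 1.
nonzero zero-divisors of Z/100Z = {2, 4, 5, 6, 8, 10, 12, 14, 15, 16, 18, 20, 22, 24, 25, 26, 28, 30, 32, 34, 35, 36, 38, 40, 42, 44, 45, 46, 48, 50, 52, 54, 55, 56, 58, 60, 62, 64, 65, 66, 68, 70, 72, 74, 75, 76, 78, 80, 82, 84, 85, 86, 88, 90, 92, 94, 95, 96, 98}

An element a ∈ Z/100Z (with a ≠ 0) is a zero-divisor iff gcd(a, 100) > 1 (because a is a unit precisely when gcd(a, n) = 1, and in Z/nZ every nonzero, non-unit element is a zero-divisor). Scan a = 1, ..., 99 and keep those with gcd(a, 100) > 1:
  gcd(2, 100) = 2, gcd(4, 100) = 4, gcd(5, 100) = 5, gcd(6, 100) = 2, gcd(8, 100) = 4, gcd(10, 100) = 10, gcd(12, 100) = 4, gcd(14, 100) = 2, gcd(15, 100) = 5, gcd(16, 100) = 4, gcd(18, 100) = 2, gcd(20, 100) = 20, gcd(22, 100) = 2, gcd(24, 100) = 4, gcd(25, 100) = 25, gcd(26, 100) = 2, gcd(28, 100) = 4, gcd(30, 100) = 10, gcd(32, 100) = 4, gcd(34, 100) = 2, gcd(35, 100) = 5, gcd(36, 100) = 4, gcd(38, 100) = 2, gcd(40, 100) = 20, gcd(42, 100) = 2, gcd(44, 100) = 4, gcd(45, 100) = 5, gcd(46, 100) = 2, gcd(48, 100) = 4, gcd(50, 100) = 50, gcd(52, 100) = 4, gcd(54, 100) = 2, gcd(55, 100) = 5, gcd(56, 100) = 4, gcd(58, 100) = 2, gcd(60, 100) = 20, gcd(62, 100) = 2, gcd(64, 100) = 4, gcd(65, 100) = 5, gcd(66, 100) = 2, gcd(68, 100) = 4, gcd(70, 100) = 10, gcd(72, 100) = 4, gcd(74, 100) = 2, gcd(75, 100) = 25, gcd(76, 100) = 4, gcd(78, 100) = 2, gcd(80, 100) = 20, gcd(82, 100) = 2, gcd(84, 100) = 4, gcd(85, 100) = 5, gcd(86, 100) = 2, gcd(88, 100) = 4, gcd(90, 100) = 10, gcd(92, 100) = 4, gcd(94, 100) = 2, gcd(95, 100) = 5, gcd(96, 100) = 4, gcd(98, 100) = 2.
All other a ∈ {1, ..., 99} have gcd(a, 100) = 1 and are units. So the nonzero zero-divisors are exactly the 59 values of a appearing in this scan.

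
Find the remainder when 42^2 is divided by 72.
36

Use repeated squaring. Binary(2) = 10. Walk through the bits of the exponent 2 left-to-right: at each bit after the leading one, square the running value, then multiply by 42 if the bit is 1 (always reducing mod 72):
  bit 1 = 1 (leading): start with 42.
  bit 2 = 0: square 42^2 = 1764 ≡ 36 (mod 72).
Final value: 42^2 ≡ 36 (mod 72).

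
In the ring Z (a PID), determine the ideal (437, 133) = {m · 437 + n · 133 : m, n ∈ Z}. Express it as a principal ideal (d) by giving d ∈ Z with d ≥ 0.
In the PID Z, (a, b) is generated by gcd(a, b). Compute gcd(437, 133) with the extended Euclidean algorithm, tracking rows (r, s, t) with s·437 + t·133 = r:
  row A: (437, 1, 0)   [1·437 + 0·133 = 437]
  row B: (133, 0, 1)   [0·437 + 1·133 = 133]
  437 = 3·133 + 38   → row C = row A − 3·row B = (38, 1, −3)   [check: 1·437 − 3·133 = 38]
  133 = 3·38 + 19   → row D = row B − 3·row C = (19, −3, 10)   [check: −3·437 + 10·133 = 19]
  38 = 2·19 + 0   → remainder 0, stop. gcd = 19 (last nonzero row D).
So gcd(437, 133) = 19, with Bézout identity −3·437 + 10·133 = 19. Containment (⊇): the Bézout identity exhibits 19 as an element of (437, 133), giving (19) ⊆ (437, 133). Containment (⊆): since 19 | 437 and 19 | 133 (437 = 19·23, 133 = 19·7), every Z-linear combination of 437 and 133 is divisible by 19, so (437, 133) ⊆ (19). Therefore (437, 133) = (19), d = 19.

Final answer: (437, 133) = (19); d = 19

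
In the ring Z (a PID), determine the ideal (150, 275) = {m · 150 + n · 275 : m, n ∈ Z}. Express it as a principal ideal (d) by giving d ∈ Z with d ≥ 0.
(150, 275) = (25); d = 25

In the PID Z, (a, b) is generated by gcd(a, b). Compute gcd(275, 150) with the extended Euclidean algorithm, tracking rows (r, s, t) with s·275 + t·150 = r:
  row A: (275, 1, 0)   [1·275 + 0·150 = 275]
  row B: (150, 0, 1)   [0·275 + 1·150 = 150]
  275 = 1·150 + 125   → row C = row A − 1·row B = (125, 1, −1)   [check: 1·275 − 1·150 = 125]
  150 = 1·125 + 25   → row D = row B − 1·row C = (25, −1, 2)   [check: −1·275 + 2·150 = 25]
  125 = 5·25 + 0   → remainder 0, stop. gcd = 25 (last nonzero row D).
So gcd(150, 275) = 25, with Bézout identity −1·275 + 2·150 = 25. Containment (⊇): the Bézout identity exhibits 25 as an element of (150, 275), giving (25) ⊆ (150, 275). Containment (⊆): since 25 | 150 and 25 | 275 (150 = 25·6, 275 = 25·11), every Z-linear combination of 150 and 275 is divisible by 25, so (150, 275) ⊆ (25). Therefore (150, 275) = (25), d = 25.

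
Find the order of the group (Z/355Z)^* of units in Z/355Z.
|(Z/355Z)^*| = 280

(Z/355Z)^* consists of the classes a with gcd(a, 355) = 1, so its order is φ(355). φ is multiplicative, with φ(p^e) = p^e − p^(e−1). Factorise 355 = 5 · 71. Then
  φ(355) = (5 − 1) · (71 − 1) = 4 · 70 = 280.
Thus |(Z/355Z)^*| = 280.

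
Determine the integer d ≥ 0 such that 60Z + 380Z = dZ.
In the PID Z, (a, b) is generated by gcd(a, b). Compute gcd(380, 60) with the extended Euclidean algorithm, tracking rows (r, s, t) with s·380 + t·60 = r:
  row A: (380, 1, 0)   [1·380 + 0·60 = 380]
  row B: (60, 0, 1)   [0·380 + 1·60 = 60]
  380 = 6·60 + 20   → row C = row A − 6·row B = (20, 1, −6)   [check: 1·380 − 6·60 = 20]
  60 = 3·20 + 0   → remainder 0, stop. gcd = 20 (last nonzero row C).
So gcd(60, 380) = 20, with Bézout identity 1·380 − 6·60 = 20. Containment (⊇): the Bézout identity exhibits 20 as an element of (60, 380), giving (20) ⊆ (60, 380). Containment (⊆): since 20 | 60 and 20 | 380 (60 = 20·3, 380 = 20·19), every Z-linear combination of 60 and 380 is divisible by 20, so (60, 380) ⊆ (20). Therefore (60, 380) = (20), d = 20.

Final answer: (60, 380) = (20); d = 20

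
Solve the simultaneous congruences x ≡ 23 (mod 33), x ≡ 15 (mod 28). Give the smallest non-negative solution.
x ≡ 155 (mod 924); the representative in [0, 924) is 155

The moduli 33, 28 are pairwise coprime, so by the CRT there is a unique solution mod 33·28 = 924.
Solve by successive substitution. Start with x ≡ 23 (mod 33).
  Combine with x ≡ 15 (mod 28): write x = 23 + 33·t and require 23 + 33·t ≡ 15 (mod 28), i.e. 33·t ≡ 15 − 23 ≡ 20 (mod 28). Since 33^(−1) ≡ 17 (mod 28) (33 ≡ 5 (mod 28)), t ≡ 17·20 ≡ 4 (mod 28). So x ≡ 23 + 33·4 = 155 (mod 924).
Unique solution in [0, 924): x = 155.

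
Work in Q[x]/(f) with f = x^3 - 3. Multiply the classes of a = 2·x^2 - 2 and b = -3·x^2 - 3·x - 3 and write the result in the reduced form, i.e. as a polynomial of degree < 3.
a · b ≡ -12·x - 12 (mod f(x))

First multiply in Q[x] without reducing: a · b = -6·x^4 - 6·x^3 + 6·x + 6. Now divide by f(x) = x^3 - 3, eliminating the leading term at each step:
  leading term -6·x^4: subtract (-6·x)·f(x) = -6·x^4 + 18·x, leaving -6·x^3 - 12·x + 6
  leading term -6·x^3: subtract (-6)·f(x) = 18 - 6·x^3, leaving -12·x - 12
The degree is now < 3, so this is the remainder. Hence a · b ≡ -12·x - 12 in Q[x]/(f).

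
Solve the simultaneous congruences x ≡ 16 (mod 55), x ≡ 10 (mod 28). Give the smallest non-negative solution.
The moduli 55, 28 are pairwise coprime, so by the CRT there is a unique solution mod 55·28 = 1540.
Solve by successive substitution. Start with x ≡ 16 (mod 55).
  Combine with x ≡ 10 (mod 28): write x = 16 + 55·t and require 16 + 55·t ≡ 10 (mod 28), i.e. 55·t ≡ 10 − 16 ≡ 22 (mod 28). Since 55^(−1) ≡ 27 (mod 28) (55 ≡ 27 (mod 28)), t ≡ 27·22 ≡ 6 (mod 28). So x ≡ 16 + 55·6 = 346 (mod 1540).
Unique solution in [0, 1540): x = 346.

Final answer: x ≡ 346 (mod 1540); the representative in [0, 1540) is 346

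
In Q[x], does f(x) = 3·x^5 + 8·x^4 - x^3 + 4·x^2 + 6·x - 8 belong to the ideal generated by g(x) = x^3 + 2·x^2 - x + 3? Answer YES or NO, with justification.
In Q[x] the ideal (g) consists of all multiples of g, so f ∈ (g) iff g | f, i.e. iff the remainder of f on division by g is 0. Divide f by g (g is monic, so eliminate the leading term of the running remainder at each step):
  leading term 3·x^5: subtract (3·x^2)·g(x) = 3·x^5 + 6·x^4 - 3·x^3 + 9·x^2, leaving 2·x^4 + 2·x^3 - 5·x^2 + 6·x - 8
  leading term 2·x^4: subtract (2·x)·g(x) = 2·x^4 + 4·x^3 - 2·x^2 + 6·x, leaving -2·x^3 - 3·x^2 - 8
  leading term -2·x^3: subtract (-2)·g(x) = -2·x^3 - 4·x^2 + 2·x - 6, leaving x^2 - 2·x - 2
The remainder r(x) = x^2 - 2·x - 2 ≠ 0 (and deg r < deg g), so g ∤ f, i.e. f ∉ (g).

Final answer: NO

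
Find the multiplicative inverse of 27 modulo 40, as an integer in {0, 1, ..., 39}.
Apply the extended Euclidean algorithm to (40, 27), tracking rows (r, s, t) with s·40 + t·27 = r. Each division r_prev = q·r_cur + r_new produces the new row as (previous row) − q·(current row):
  row A: (40, 1, 0)   [1·40 + 0·27 = 40]
  row B: (27, 0, 1)   [0·40 + 1·27 = 27]
  40 = 1·27 + 13   → row C = row A − 1·row B = (13, 1, −1)   [check: 1·40 − 1·27 = 13]
  27 = 2·13 + 1   → row D = row B − 2·row C = (1, −2, 3)   [check: −2·40 + 3·27 = 1]
  13 = 13·1 + 0   → remainder 0, stop. gcd = 1 (last nonzero row D).
The gcd is 1, so 27 is invertible mod 40. The last nonzero row gives −2·40 + 3·27 = 1, so t = 3. So 27^(−1) ≡ 3 (mod 40). Verify: 27 · 3 = 81 ≡ 1 (mod 40). ✓

Final answer: 27^(−1) ≡ 3 (mod 40)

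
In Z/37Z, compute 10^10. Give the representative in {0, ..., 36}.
Use repeated squaring. Binary(10) = 1010. Walk through the bits of the exponent 10 left-to-right: at each bit after the leading one, square the running value, then multiply by 10 if the bit is 1 (always reducing mod 37):
  bit 1 = 1 (leading): start with 10.
  bit 2 = 0: square 10^2 = 100 ≡ 26 (mod 37).
  bit 3 = 1: square 26^2 = 676 ≡ 10; bit is 1, so multiply 10·10 = 100 ≡ 26 (mod 37).
  bit 4 = 0: square 26^2 = 676 ≡ 10 (mod 37).
Final value: 10^10 ≡ 10 (mod 37).

Final answer: 10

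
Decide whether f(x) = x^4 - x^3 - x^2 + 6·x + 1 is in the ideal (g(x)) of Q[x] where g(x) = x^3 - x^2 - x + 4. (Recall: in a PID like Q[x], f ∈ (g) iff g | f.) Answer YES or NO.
In Q[x] the ideal (g) consists of all multiples of g, so f ∈ (g) iff g | f, i.e. iff the remainder of f on division by g is 0. Divide f by g (g is monic, so eliminate the leading term of the running remainder at each step):
  leading term x^4: subtract (x)·g(x) = x^4 - x^3 - x^2 + 4·x, leaving 2·x + 1
The remainder r(x) = 2·x + 1 ≠ 0 (and deg r < deg g), so g ∤ f, i.e. f ∉ (g).

Final answer: NO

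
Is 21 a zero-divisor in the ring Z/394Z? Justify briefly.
gcd(21, 394) = 1, so 21 is a unit in Z/394Z (it has a multiplicative inverse). A unit cannot be a zero-divisor: if 21·b ≡ 0 then multiplying both sides by 21^(−1) gives b ≡ 0. So 21 is not a zero-divisor.

Final answer: NO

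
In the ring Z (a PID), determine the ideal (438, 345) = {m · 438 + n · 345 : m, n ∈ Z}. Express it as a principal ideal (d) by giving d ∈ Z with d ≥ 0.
(438, 345) = (3); d = 3

In the PID Z, (a, b) is generated by gcd(a, b). Compute gcd(438, 345) with the extended Euclidean algorithm, tracking rows (r, s, t) with s·438 + t·345 = r:
  row A: (438, 1, 0)   [1·438 + 0·345 = 438]
  row B: (345, 0, 1)   [0·438 + 1·345 = 345]
  438 = 1·345 + 93   → row C = row A − 1·row B = (93, 1, −1)   [check: 1·438 − 1·345 = 93]
  345 = 3·93 + 66   → row D = row B − 3·row C = (66, −3, 4)   [check: −3·438 + 4·345 = 66]
  93 = 1·66 + 27   → row E = row C − 1·row D = (27, 4, −5)   [check: 4·438 − 5·345 = 27]
  66 = 2·27 + 12   → row F = row D − 2·row E = (12, −11, 14)   [check: −11·438 + 14·345 = 12]
  27 = 2·12 + 3   → row G = row E − 2·row F = (3, 26, −33)   [check: 26·438 − 33·345 = 3]
  12 = 4·3 + 0   → remainder 0, stop. gcd = 3 (last nonzero row G).
So gcd(438, 345) = 3, with Bézout identity 26·438 − 33·345 = 3. Containment (⊇): the Bézout identity exhibits 3 as an element of (438, 345), giving (3) ⊆ (438, 345). Containment (⊆): since 3 | 438 and 3 | 345 (438 = 3·146, 345 = 3·115), every Z-linear combination of 438 and 345 is divisible by 3, so (438, 345) ⊆ (3). Therefore (438, 345) = (3), d = 3.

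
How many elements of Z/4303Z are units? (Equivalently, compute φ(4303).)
An element a ∈ Z/4303Z is a unit iff gcd(a, 4303) = 1, so the number of units is φ(4303). φ is multiplicative, with φ(p^e) = p^e − p^(e−1). Factorise 4303 = 13 · 331. Then
  φ(4303) = (13 − 1) · (331 − 1) = 12 · 330 = 3960.

Final answer: Z/4303Z has φ(4303) = 3960 units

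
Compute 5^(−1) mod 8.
Apply the extended Euclidean algorithm to (8, 5), tracking rows (r, s, t) with s·8 + t·5 = r. Each division r_prev = q·r_cur + r_new produces the new row as (previous row) − q·(current row):
  row A: (8, 1, 0)   [1·8 + 0·5 = 8]
  row B: (5, 0, 1)   [0·8 + 1·5 = 5]
  8 = 1·5 + 3   → row C = row A − 1·row B = (3, 1, −1)   [check: 1·8 − 1·5 = 3]
  5 = 1·3 + 2   → row D = row B − 1·row C = (2, −1, 2)   [check: −1·8 + 2·5 = 2]
  3 = 1·2 + 1   → row E = row C − 1·row D = (1, 2, −3)   [check: 2·8 − 3·5 = 1]
  2 = 2·1 + 0   → remainder 0, stop. gcd = 1 (last nonzero row E).
The gcd is 1, so 5 is invertible mod 8. The last nonzero row gives 2·8 − 3·5 = 1, so t = −3. So 5^(−1) ≡ −3 ≡ 5 (mod 8). Verify: 5 · 5 = 25 ≡ 1 (mod 8). ✓

Final answer: 5^(−1) ≡ 5 (mod 8)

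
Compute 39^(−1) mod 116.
Apply the extended Euclidean algorithm to (116, 39), tracking rows (r, s, t) with s·116 + t·39 = r. Each division r_prev = q·r_cur + r_new produces the new row as (previous row) − q·(current row):
  row A: (116, 1, 0)   [1·116 + 0·39 = 116]
  row B: (39, 0, 1)   [0·116 + 1·39 = 39]
  116 = 2·39 + 38   → row C = row A − 2·row B = (38, 1, −2)   [check: 1·116 − 2·39 = 38]
  39 = 1·38 + 1   → row D = row B − 1·row C = (1, −1, 3)   [check: −1·116 + 3·39 = 1]
  38 = 38·1 + 0   → remainder 0, stop. gcd = 1 (last nonzero row D).
The gcd is 1, so 39 is invertible mod 116. The last nonzero row gives −1·116 + 3·39 = 1, so t = 3. So 39^(−1) ≡ 3 (mod 116). Verify: 39 · 3 = 117 ≡ 1 (mod 116). ✓

Final answer: 39^(−1) ≡ 3 (mod 116)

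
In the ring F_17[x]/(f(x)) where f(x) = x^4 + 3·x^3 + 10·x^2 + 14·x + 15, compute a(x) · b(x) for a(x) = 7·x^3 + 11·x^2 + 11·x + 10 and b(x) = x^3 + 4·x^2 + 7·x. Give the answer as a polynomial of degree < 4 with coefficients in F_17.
Multiply as integer polynomials: a · b = 7·x^6 + 39·x^5 + 104·x^4 + 131·x^3 + 117·x^2 + 70·x. Reducing coefficients mod 17: a · b ≡ 7·x^6 + 5·x^5 + 2·x^4 + 12·x^3 + 15·x^2 + 2·x. Now divide by f(x) = x^4 + 3·x^3 + 10·x^2 + 14·x + 15 in F_17[x], eliminating the leading term at each step:
  leading term 7·x^6: subtract (7·x^2)·f(x) = 7·x^6 + 4·x^5 + 2·x^4 + 13·x^3 + 3·x^2, leaving x^5 + 16·x^3 + 12·x^2 + 2·x (coefficients mod 17)
  leading term x^5: subtract (x)·f(x) = x^5 + 3·x^4 + 10·x^3 + 14·x^2 + 15·x, leaving 14·x^4 + 6·x^3 + 15·x^2 + 4·x (coefficients mod 17)
  leading term 14·x^4: subtract (14)·f(x) = 14·x^4 + 8·x^3 + 4·x^2 + 9·x + 6, leaving 15·x^3 + 11·x^2 + 12·x + 11 (coefficients mod 17)
The degree is now < 4, so this is the remainder. Hence a · b ≡ 15·x^3 + 11·x^2 + 12·x + 11 in F_17[x]/(f).

Final answer: a · b ≡ 15·x^3 + 11·x^2 + 12·x + 11 (mod f(x))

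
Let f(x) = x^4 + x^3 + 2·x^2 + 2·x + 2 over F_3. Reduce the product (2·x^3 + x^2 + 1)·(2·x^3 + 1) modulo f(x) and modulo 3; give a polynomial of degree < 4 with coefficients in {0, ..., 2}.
a · b ≡ x + 1 (mod f(x))

Multiply as integer polynomials: a · b = 4·x^6 + 2·x^5 + 4·x^3 + x^2 + 1. Reducing coefficients mod 3: a · b ≡ x^6 + 2·x^5 + x^3 + x^2 + 1. Now divide by f(x) = x^4 + x^3 + 2·x^2 + 2·x + 2 in F_3[x], eliminating the leading term at each step:
  leading term x^6: subtract (x^2)·f(x) = x^6 + x^5 + 2·x^4 + 2·x^3 + 2·x^2, leaving x^5 + x^4 + 2·x^3 + 2·x^2 + 1 (coefficients mod 3)
  leading term x^5: subtract (x)·f(x) = x^5 + x^4 + 2·x^3 + 2·x^2 + 2·x, leaving x + 1 (coefficients mod 3)
The degree is now < 4, so this is the remainder. Hence a · b ≡ x + 1 in F_3[x]/(f).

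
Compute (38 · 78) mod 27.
21

Reduce the factors first: 38 ≡ 11, 78 ≡ 24 (mod 27), so 38 · 78 ≡ 11 · 24 (mod 27). 11 · 24 = 264. Dividing by 27: 264 = 9·27 + 21. So (38 · 78) mod 27 = 21.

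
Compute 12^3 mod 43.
Use repeated squaring. Binary(3) = 11. Walk through the bits of the exponent 3 left-to-right: at each bit after the leading one, square the running value, then multiply by 12 if the bit is 1 (always reducing mod 43):
  bit 1 = 1 (leading): start with 12.
  bit 2 = 1: square 12^2 = 144 ≡ 15; bit is 1, so multiply 15·12 = 180 ≡ 8 (mod 43).
Final value: 12^3 ≡ 8 (mod 43).

Final answer: 8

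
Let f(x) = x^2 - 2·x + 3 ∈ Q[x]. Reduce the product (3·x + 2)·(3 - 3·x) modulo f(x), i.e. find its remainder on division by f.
a · b ≡ 33 - 15·x (mod f(x))

First multiply in Q[x] without reducing: a · b = -9·x^2 + 3·x + 6. Now divide by f(x) = x^2 - 2·x + 3, eliminating the leading term at each step:
  leading term -9·x^2: subtract (-9)·f(x) = -9·x^2 + 18·x - 27, leaving 33 - 15·x
The degree is now < 2, so this is the remainder. Hence a · b ≡ 33 - 15·x in Q[x]/(f).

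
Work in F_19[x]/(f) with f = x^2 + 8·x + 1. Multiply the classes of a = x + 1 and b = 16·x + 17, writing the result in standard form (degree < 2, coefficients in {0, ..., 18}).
Multiply as integer polynomials: a · b = 16·x^2 + 33·x + 17. Reducing coefficients mod 19: a · b ≡ 16·x^2 + 14·x + 17. Now divide by f(x) = x^2 + 8·x + 1 in F_19[x], eliminating the leading term at each step:
  leading term 16·x^2: subtract (16)·f(x) = 16·x^2 + 14·x + 16, leaving 1 (coefficients mod 19)
The degree is now < 2, so this is the remainder. Hence a · b ≡ 1 in F_19[x]/(f).

Final answer: a · b ≡ 1 (mod f(x))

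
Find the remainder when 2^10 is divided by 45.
34

Use repeated squaring. Binary(10) = 1010. Walk through the bits of the exponent 10 left-to-right: at each bit after the leading one, square the running value, then multiply by 2 if the bit is 1 (always reducing mod 45):
  bit 1 = 1 (leading): start with 2.
  bit 2 = 0: square 2^2 = 4 (mod 45).
  bit 3 = 1: square 4^2 = 16; bit is 1, so multiply 16·2 = 32 (mod 45).
  bit 4 = 0: square 32^2 = 1024 ≡ 34 (mod 45).
Final value: 2^10 ≡ 34 (mod 45).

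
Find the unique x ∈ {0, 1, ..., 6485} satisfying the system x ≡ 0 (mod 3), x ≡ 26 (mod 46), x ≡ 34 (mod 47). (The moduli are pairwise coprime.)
The moduli 3, 46, 47 are pairwise coprime, so by the CRT there is a unique solution mod 3·46·47 = 6486.
Solve by successive substitution. Start with x ≡ 0 (mod 3).
  Combine with x ≡ 26 (mod 46): write x = 3·t and require 3·t ≡ 26 (mod 46). Since 3^(−1) ≡ 31 (mod 46), t ≡ 31·26 ≡ 24 (mod 46). So x ≡ 3·24 = 72 (mod 138).
  Combine with x ≡ 34 (mod 47): write x = 72 + 138·t and require 72 + 138·t ≡ 34 (mod 47), i.e. 138·t ≡ 34 − 72 ≡ 9 (mod 47). Since 138^(−1) ≡ 31 (mod 47) (138 ≡ 44 (mod 47)), t ≡ 31·9 ≡ 44 (mod 47). So x ≡ 72 + 138·44 = 6144 (mod 6486).
Unique solution in [0, 6486): x = 6144.

Final answer: x ≡ 6144 (mod 6486); the representative in [0, 6486) is 6144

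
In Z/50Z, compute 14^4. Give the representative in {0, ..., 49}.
16

Use repeated squaring. Binary(4) = 100. Walk through the bits of the exponent 4 left-to-right: at each bit after the leading one, square the running value, then multiply by 14 if the bit is 1 (always reducing mod 50):
  bit 1 = 1 (leading): start with 14.
  bit 2 = 0: square 14^2 = 196 ≡ 46 (mod 50).
  bit 3 = 0: square 46^2 = 2116 ≡ 16 (mod 50).
Final value: 14^4 ≡ 16 (mod 50).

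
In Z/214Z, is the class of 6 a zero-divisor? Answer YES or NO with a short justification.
gcd(6, 214) = 2 > 1, so 6 is not a unit in Z/214Z. In Z/nZ every nonzero non-unit is a zero-divisor: explicitly, take b = 214/gcd = 107 ≠ 0 (mod 214); then 6·107 = 642 = 3·214, i.e. 6·107 ≡ 0 (mod 214). So 6 is a zero-divisor.

Final answer: YES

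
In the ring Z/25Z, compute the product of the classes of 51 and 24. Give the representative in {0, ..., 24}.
24

Reduce the factors first: 51 ≡ 1 (mod 25), so 51 · 24 ≡ 1 · 24 (mod 25). 1 · 24 = 24. Dividing by 25: 24 = 0·25 + 24. So (51 · 24) mod 25 = 24.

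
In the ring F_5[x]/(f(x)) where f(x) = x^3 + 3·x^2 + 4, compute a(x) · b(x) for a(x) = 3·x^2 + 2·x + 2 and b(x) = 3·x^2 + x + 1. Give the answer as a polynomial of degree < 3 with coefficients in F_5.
a · b ≡ 3·x + 4 (mod f(x))

Multiply as integer polynomials: a · b = 9·x^4 + 9·x^3 + 11·x^2 + 4·x + 2. Reducing coefficients mod 5: a · b ≡ 4·x^4 + 4·x^3 + x^2 + 4·x + 2. Now divide by f(x) = x^3 + 3·x^2 + 4 in F_5[x], eliminating the leading term at each step:
  leading term 4·x^4: subtract (4·x)·f(x) = 4·x^4 + 2·x^3 + x, leaving 2·x^3 + x^2 + 3·x + 2 (coefficients mod 5)
  leading term 2·x^3: subtract (2)·f(x) = 2·x^3 + x^2 + 3, leaving 3·x + 4 (coefficients mod 5)
The degree is now < 3, so this is the remainder. Hence a · b ≡ 3·x + 4 in F_5[x]/(f).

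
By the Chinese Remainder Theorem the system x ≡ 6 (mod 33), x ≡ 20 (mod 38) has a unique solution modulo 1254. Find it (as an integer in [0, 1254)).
The moduli 33, 38 are pairwise coprime, so by the CRT there is a unique solution mod 33·38 = 1254.
Solve by successive substitution. Start with x ≡ 6 (mod 33).
  Combine with x ≡ 20 (mod 38): write x = 6 + 33·t and require 6 + 33·t ≡ 20 (mod 38), i.e. 33·t ≡ 20 − 6 ≡ 14 (mod 38). Since 33^(−1) ≡ 15 (mod 38), t ≡ 15·14 ≡ 20 (mod 38). So x ≡ 6 + 33·20 = 666 (mod 1254).
Unique solution in [0, 1254): x = 666.

Final answer: x ≡ 666 (mod 1254); the representative in [0, 1254) is 666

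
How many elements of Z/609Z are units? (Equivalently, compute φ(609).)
Z/609Z has φ(609) = 336 units

An element a ∈ Z/609Z is a unit iff gcd(a, 609) = 1, so the number of units is φ(609). φ is multiplicative, with φ(p^e) = p^e − p^(e−1). Factorise 609 = 3 · 7 · 29. Then
  φ(609) = (3 − 1) · (7 − 1) · (29 − 1) = 2 · 6 · 28 = 336.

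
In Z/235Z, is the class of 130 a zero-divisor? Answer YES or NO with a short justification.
gcd(130, 235) = 5 > 1, so 130 is not a unit in Z/235Z. In Z/nZ every nonzero non-unit is a zero-divisor: explicitly, take b = 235/gcd = 47 ≠ 0 (mod 235); then 130·47 = 6110 = 26·235, i.e. 130·47 ≡ 0 (mod 235). So 130 is a zero-divisor.

Final answer: YES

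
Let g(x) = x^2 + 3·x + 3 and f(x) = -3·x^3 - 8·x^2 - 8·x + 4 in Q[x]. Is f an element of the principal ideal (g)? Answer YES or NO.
NO

In Q[x] the ideal (g) consists of all multiples of g, so f ∈ (g) iff g | f, i.e. iff the remainder of f on division by g is 0. Divide f by g (g is monic, so eliminate the leading term of the running remainder at each step):
  leading term -3·x^3: subtract (-3·x)·g(x) = -3·x^3 - 9·x^2 - 9·x, leaving x^2 + x + 4
  leading term x^2: subtract (1)·g(x) = x^2 + 3·x + 3, leaving 1 - 2·x
The remainder r(x) = 1 - 2·x ≠ 0 (and deg r < deg g), so g ∤ f, i.e. f ∉ (g).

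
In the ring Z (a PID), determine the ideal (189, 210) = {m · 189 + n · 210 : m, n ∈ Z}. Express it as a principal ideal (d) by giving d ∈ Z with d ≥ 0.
In the PID Z, (a, b) is generated by gcd(a, b). Compute gcd(210, 189) with the extended Euclidean algorithm, tracking rows (r, s, t) with s·210 + t·189 = r:
  row A: (210, 1, 0)   [1·210 + 0·189 = 210]
  row B: (189, 0, 1)   [0·210 + 1·189 = 189]
  210 = 1·189 + 21   → row C = row A − 1·row B = (21, 1, −1)   [check: 1·210 − 1·189 = 21]
  189 = 9·21 + 0   → remainder 0, stop. gcd = 21 (last nonzero row C).
So gcd(189, 210) = 21, with Bézout identity 1·210 − 1·189 = 21. Containment (⊇): the Bézout identity exhibits 21 as an element of (189, 210), giving (21) ⊆ (189, 210). Containment (⊆): since 21 | 189 and 21 | 210 (189 = 21·9, 210 = 21·10), every Z-linear combination of 189 and 210 is divisible by 21, so (189, 210) ⊆ (21). Therefore (189, 210) = (21), d = 21.

Final answer: (189, 210) = (21); d = 21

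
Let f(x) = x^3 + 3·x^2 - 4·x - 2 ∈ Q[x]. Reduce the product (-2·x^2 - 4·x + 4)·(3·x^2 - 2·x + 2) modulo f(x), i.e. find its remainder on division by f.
First multiply in Q[x] without reducing: a · b = -6·x^4 - 8·x^3 + 16·x^2 - 16·x + 8. Now divide by f(x) = x^3 + 3·x^2 - 4·x - 2, eliminating the leading term at each step:
  leading term -6·x^4: subtract (-6·x)·f(x) = -6·x^4 - 18·x^3 + 24·x^2 + 12·x, leaving 10·x^3 - 8·x^2 - 28·x + 8
  leading term 10·x^3: subtract (10)·f(x) = 10·x^3 + 30·x^2 - 40·x - 20, leaving -38·x^2 + 12·x + 28
The degree is now < 3, so this is the remainder. Hence a · b ≡ -38·x^2 + 12·x + 28 in Q[x]/(f).

Final answer: a · b ≡ -38·x^2 + 12·x + 28 (mod f(x))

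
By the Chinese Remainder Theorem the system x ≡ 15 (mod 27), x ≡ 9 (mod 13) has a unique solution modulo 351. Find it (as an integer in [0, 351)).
x ≡ 204 (mod 351); the representative in [0, 351) is 204

The moduli 27, 13 are pairwise coprime, so by the CRT there is a unique solution mod 27·13 = 351.
Solve by successive substitution. Start with x ≡ 15 (mod 27).
  Combine with x ≡ 9 (mod 13): write x = 15 + 27·t and require 15 + 27·t ≡ 9 (mod 13), i.e. 27·t ≡ 9 − 15 ≡ 7 (mod 13). Since 27^(−1) ≡ 1 (mod 13) (27 ≡ 1 (mod 13)), t ≡ 1·7 ≡ 7 (mod 13). So x ≡ 15 + 27·7 = 204 (mod 351).
Unique solution in [0, 351): x = 204.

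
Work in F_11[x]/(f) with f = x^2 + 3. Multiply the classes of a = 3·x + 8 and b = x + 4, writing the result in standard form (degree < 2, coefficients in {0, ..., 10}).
Multiply as integer polynomials: a · b = 3·x^2 + 20·x + 32. Reducing coefficients mod 11: a · b ≡ 3·x^2 + 9·x + 10. Now divide by f(x) = x^2 + 3 in F_11[x], eliminating the leading term at each step:
  leading term 3·x^2: subtract (3)·f(x) = 3·x^2 + 9, leaving 9·x + 1 (coefficients mod 11)
The degree is now < 2, so this is the remainder. Hence a · b ≡ 9·x + 1 in F_11[x]/(f).

Final answer: a · b ≡ 9·x + 1 (mod f(x))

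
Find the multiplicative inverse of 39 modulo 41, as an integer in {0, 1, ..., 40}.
39^(−1) ≡ 20 (mod 41)

Apply the extended Euclidean algorithm to (41, 39), tracking rows (r, s, t) with s·41 + t·39 = r. Each division r_prev = q·r_cur + r_new produces the new row as (previous row) − q·(current row):
  row A: (41, 1, 0)   [1·41 + 0·39 = 41]
  row B: (39, 0, 1)   [0·41 + 1·39 = 39]
  41 = 1·39 + 2   → row C = row A − 1·row B = (2, 1, −1)   [check: 1·41 − 1·39 = 2]
  39 = 19·2 + 1   → row D = row B − 19·row C = (1, −19, 20)   [check: −19·41 + 20·39 = 1]
  2 = 2·1 + 0   → remainder 0, stop. gcd = 1 (last nonzero row D).
The gcd is 1, so 39 is invertible mod 41. The last nonzero row gives −19·41 + 20·39 = 1, so t = 20. So 39^(−1) ≡ 20 (mod 41). Verify: 39 · 20 = 780 ≡ 1 (mod 41). ✓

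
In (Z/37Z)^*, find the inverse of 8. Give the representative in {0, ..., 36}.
Apply the extended Euclidean algorithm to (37, 8), tracking rows (r, s, t) with s·37 + t·8 = r. Each division r_prev = q·r_cur + r_new produces the new row as (previous row) − q·(current row):
  row A: (37, 1, 0)   [1·37 + 0·8 = 37]
  row B: (8, 0, 1)   [0·37 + 1·8 = 8]
  37 = 4·8 + 5   → row C = row A − 4·row B = (5, 1, −4)   [check: 1·37 − 4·8 = 5]
  8 = 1·5 + 3   → row D = row B − 1·row C = (3, −1, 5)   [check: −1·37 + 5·8 = 3]
  5 = 1·3 + 2   → row E = row C − 1·row D = (2, 2, −9)   [check: 2·37 − 9·8 = 2]
  3 = 1·2 + 1   → row F = row D − 1·row E = (1, −3, 14)   [check: −3·37 + 14·8 = 1]
  2 = 2·1 + 0   → remainder 0, stop. gcd = 1 (last nonzero row F).
The gcd is 1, so 8 is invertible mod 37. The last nonzero row gives −3·37 + 14·8 = 1, so t = 14. So 8^(−1) ≡ 14 (mod 37). Verify: 8 · 14 = 112 ≡ 1 (mod 37). ✓

Final answer: 8^(−1) ≡ 14 (mod 37)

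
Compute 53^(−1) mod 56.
Apply the extended Euclidean algorithm to (56, 53), tracking rows (r, s, t) with s·56 + t·53 = r. Each division r_prev = q·r_cur + r_new produces the new row as (previous row) − q·(current row):
  row A: (56, 1, 0)   [1·56 + 0·53 = 56]
  row B: (53, 0, 1)   [0·56 + 1·53 = 53]
  56 = 1·53 + 3   → row C = row A − 1·row B = (3, 1, −1)   [check: 1·56 − 1·53 = 3]
  53 = 17·3 + 2   → row D = row B − 17·row C = (2, −17, 18)   [check: −17·56 + 18·53 = 2]
  3 = 1·2 + 1   → row E = row C − 1·row D = (1, 18, −19)   [check: 18·56 − 19·53 = 1]
  2 = 2·1 + 0   → remainder 0, stop. gcd = 1 (last nonzero row E).
The gcd is 1, so 53 is invertible mod 56. The last nonzero row gives 18·56 − 19·53 = 1, so t = −19. So 53^(−1) ≡ −19 ≡ 37 (mod 56). Verify: 53 · 37 = 1961 ≡ 1 (mod 56). ✓

Final answer: 53^(−1) ≡ 37 (mod 56)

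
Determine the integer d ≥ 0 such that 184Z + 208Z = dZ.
In the PID Z, (a, b) is generated by gcd(a, b). Compute gcd(208, 184) with the extended Euclidean algorithm, tracking rows (r, s, t) with s·208 + t·184 = r:
  row A: (208, 1, 0)   [1·208 + 0·184 = 208]
  row B: (184, 0, 1)   [0·208 + 1·184 = 184]
  208 = 1·184 + 24   → row C = row A − 1·row B = (24, 1, −1)   [check: 1·208 − 1·184 = 24]
  184 = 7·24 + 16   → row D = row B − 7·row C = (16, −7, 8)   [check: −7·208 + 8·184 = 16]
  24 = 1·16 + 8   → row E = row C − 1·row D = (8, 8, −9)   [check: 8·208 − 9·184 = 8]
  16 = 2·8 + 0   → remainder 0, stop. gcd = 8 (last nonzero row E).
So gcd(184, 208) = 8, with Bézout identity 8·208 − 9·184 = 8. Containment (⊇): the Bézout identity exhibits 8 as an element of (184, 208), giving (8) ⊆ (184, 208). Containment (⊆): since 8 | 184 and 8 | 208 (184 = 8·23, 208 = 8·26), every Z-linear combination of 184 and 208 is divisible by 8, so (184, 208) ⊆ (8). Therefore (184, 208) = (8), d = 8.

Final answer: (184, 208) = (8); d = 8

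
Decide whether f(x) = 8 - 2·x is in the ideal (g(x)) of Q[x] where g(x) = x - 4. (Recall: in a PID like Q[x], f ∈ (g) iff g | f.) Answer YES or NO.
In Q[x] the ideal (g) consists of all multiples of g, so f ∈ (g) iff g | f, i.e. iff the remainder of f on division by g is 0. Divide f by g (g is monic, so eliminate the leading term of the running remainder at each step):
  leading term -2·x: subtract (-2)·g(x) = 8 - 2·x, leaving 0
The remainder is 0, so f(x) = g(x) · h(x) with h(x) = -2. Hence g | f, i.e. f ∈ (g).

Final answer: YES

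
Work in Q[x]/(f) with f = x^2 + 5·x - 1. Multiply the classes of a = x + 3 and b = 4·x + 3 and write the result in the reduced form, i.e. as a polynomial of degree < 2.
a · b ≡ 13 - 5·x (mod f(x))

First multiply in Q[x] without reducing: a · b = 4·x^2 + 15·x + 9. Now divide by f(x) = x^2 + 5·x - 1, eliminating the leading term at each step:
  leading term 4·x^2: subtract (4)·f(x) = 4·x^2 + 20·x - 4, leaving 13 - 5·x
The degree is now < 2, so this is the remainder. Hence a · b ≡ 13 - 5·x in Q[x]/(f).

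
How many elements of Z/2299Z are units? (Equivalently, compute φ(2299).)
An element a ∈ Z/2299Z is a unit iff gcd(a, 2299) = 1, so the number of units is φ(2299). φ is multiplicative, with φ(p^e) = p^e − p^(e−1). Factorise 2299 = 11^2 · 19. Then
  φ(2299) = (11^2 − 11^1) · (19 − 1) = 110 · 18 = 1980.

Final answer: Z/2299Z has φ(2299) = 1980 units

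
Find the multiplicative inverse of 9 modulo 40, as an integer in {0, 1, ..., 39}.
9^(−1) ≡ 9 (mod 40)

Apply the extended Euclidean algorithm to (40, 9), tracking rows (r, s, t) with s·40 + t·9 = r. Each division r_prev = q·r_cur + r_new produces the new row as (previous row) − q·(current row):
  row A: (40, 1, 0)   [1·40 + 0·9 = 40]
  row B: (9, 0, 1)   [0·40 + 1·9 = 9]
  40 = 4·9 + 4   → row C = row A − 4·row B = (4, 1, −4)   [check: 1·40 − 4·9 = 4]
  9 = 2·4 + 1   → row D = row B − 2·row C = (1, −2, 9)   [check: −2·40 + 9·9 = 1]
  4 = 4·1 + 0   → remainder 0, stop. gcd = 1 (last nonzero row D).
The gcd is 1, so 9 is invertible mod 40. The last nonzero row gives −2·40 + 9·9 = 1, so t = 9. So 9^(−1) ≡ 9 (mod 40). Verify: 9 · 9 = 81 ≡ 1 (mod 40). ✓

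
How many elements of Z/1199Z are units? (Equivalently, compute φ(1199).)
Z/1199Z has φ(1199) = 1080 units

An element a ∈ Z/1199Z is a unit iff gcd(a, 1199) = 1, so the number of units is φ(1199). φ is multiplicative, with φ(p^e) = p^e − p^(e−1). Factorise 1199 = 11 · 109. Then
  φ(1199) = (11 − 1) · (109 − 1) = 10 · 108 = 1080.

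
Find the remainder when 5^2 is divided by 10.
5

Use repeated squaring. Binary(2) = 10. Walk through the bits of the exponent 2 left-to-right: at each bit after the leading one, square the running value, then multiply by 5 if the bit is 1 (always reducing mod 10):
  bit 1 = 1 (leading): start with 5.
  bit 2 = 0: square 5^2 = 25 ≡ 5 (mod 10).
Final value: 5^2 ≡ 5 (mod 10).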